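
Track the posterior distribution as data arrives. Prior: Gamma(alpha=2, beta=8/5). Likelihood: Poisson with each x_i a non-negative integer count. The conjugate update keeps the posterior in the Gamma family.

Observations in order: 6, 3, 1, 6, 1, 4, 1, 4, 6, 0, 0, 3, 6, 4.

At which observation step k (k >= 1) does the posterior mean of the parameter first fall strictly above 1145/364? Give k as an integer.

k = 4

obs 1: x=6 → posterior Gamma(8, 13/5)
obs 2: x=3 → posterior Gamma(11, 18/5)
obs 3: x=1 → posterior Gamma(12, 23/5)
obs 4: x=6 → posterior Gamma(18, 28/5)
obs 5: x=1 → posterior Gamma(19, 33/5)
obs 6: x=4 → posterior Gamma(23, 38/5)
obs 7: x=1 → posterior Gamma(24, 43/5)
obs 8: x=4 → posterior Gamma(28, 48/5)
obs 9: x=6 → posterior Gamma(34, 53/5)
obs 10: x=0 → posterior Gamma(34, 58/5)
obs 11: x=0 → posterior Gamma(34, 63/5)
obs 12: x=3 → posterior Gamma(37, 68/5)
obs 13: x=6 → posterior Gamma(43, 73/5)
obs 14: x=4 → posterior Gamma(47, 78/5)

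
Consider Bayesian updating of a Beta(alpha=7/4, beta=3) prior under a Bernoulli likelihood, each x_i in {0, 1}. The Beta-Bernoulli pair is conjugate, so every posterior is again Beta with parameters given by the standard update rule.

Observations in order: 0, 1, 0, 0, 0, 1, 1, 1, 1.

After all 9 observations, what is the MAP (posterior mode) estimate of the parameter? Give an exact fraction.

obs 1: x=0 → posterior Beta(7/4, 4)
obs 2: x=1 → posterior Beta(11/4, 4)
obs 3: x=0 → posterior Beta(11/4, 5)
obs 4: x=0 → posterior Beta(11/4, 6)
obs 5: x=0 → posterior Beta(11/4, 7)
obs 6: x=1 → posterior Beta(15/4, 7)
obs 7: x=1 → posterior Beta(19/4, 7)
obs 8: x=1 → posterior Beta(23/4, 7)
obs 9: x=1 → posterior Beta(27/4, 7)

23/47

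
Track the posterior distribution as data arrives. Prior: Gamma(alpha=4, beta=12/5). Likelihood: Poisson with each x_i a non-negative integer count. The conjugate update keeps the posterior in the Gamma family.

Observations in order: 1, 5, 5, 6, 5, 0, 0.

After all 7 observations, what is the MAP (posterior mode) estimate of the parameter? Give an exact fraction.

125/47

obs 1: x=1 → posterior Gamma(5, 17/5)
obs 2: x=5 → posterior Gamma(10, 22/5)
obs 3: x=5 → posterior Gamma(15, 27/5)
obs 4: x=6 → posterior Gamma(21, 32/5)
obs 5: x=5 → posterior Gamma(26, 37/5)
obs 6: x=0 → posterior Gamma(26, 42/5)
obs 7: x=0 → posterior Gamma(26, 47/5)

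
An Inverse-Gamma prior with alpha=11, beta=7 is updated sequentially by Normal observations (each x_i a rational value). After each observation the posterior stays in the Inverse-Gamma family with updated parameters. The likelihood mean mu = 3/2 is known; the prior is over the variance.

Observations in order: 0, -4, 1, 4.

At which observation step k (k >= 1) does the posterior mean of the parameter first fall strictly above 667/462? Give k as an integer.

obs 1: x=0 → posterior Inverse-Gamma(23/2, 65/8)
obs 2: x=-4 → posterior Inverse-Gamma(12, 93/4)
obs 3: x=1 → posterior Inverse-Gamma(25/2, 187/8)
obs 4: x=4 → posterior Inverse-Gamma(13, 53/2)

k = 2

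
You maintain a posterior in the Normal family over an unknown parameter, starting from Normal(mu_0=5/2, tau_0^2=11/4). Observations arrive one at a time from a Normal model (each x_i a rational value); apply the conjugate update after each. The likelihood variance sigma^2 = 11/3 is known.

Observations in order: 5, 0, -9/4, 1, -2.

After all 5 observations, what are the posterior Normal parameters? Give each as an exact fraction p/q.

obs 1: x=5 → posterior Normal(25/7, 11/7)
obs 2: x=0 → posterior Normal(5/2, 11/10)
obs 3: x=-9/4 → posterior Normal(73/52, 11/13)
obs 4: x=1 → posterior Normal(85/64, 11/16)
obs 5: x=-2 → posterior Normal(61/76, 11/19)

mu_0=61/76, tau_0^2=11/19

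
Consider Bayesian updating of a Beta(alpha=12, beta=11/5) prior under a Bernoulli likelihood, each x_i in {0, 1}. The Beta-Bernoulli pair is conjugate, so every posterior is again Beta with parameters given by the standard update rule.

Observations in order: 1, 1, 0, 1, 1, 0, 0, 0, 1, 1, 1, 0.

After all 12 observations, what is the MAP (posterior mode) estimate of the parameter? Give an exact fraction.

obs 1: x=1 → posterior Beta(13, 11/5)
obs 2: x=1 → posterior Beta(14, 11/5)
obs 3: x=0 → posterior Beta(14, 16/5)
obs 4: x=1 → posterior Beta(15, 16/5)
obs 5: x=1 → posterior Beta(16, 16/5)
obs 6: x=0 → posterior Beta(16, 21/5)
obs 7: x=0 → posterior Beta(16, 26/5)
obs 8: x=0 → posterior Beta(16, 31/5)
obs 9: x=1 → posterior Beta(17, 31/5)
obs 10: x=1 → posterior Beta(18, 31/5)
obs 11: x=1 → posterior Beta(19, 31/5)
obs 12: x=0 → posterior Beta(19, 36/5)

90/121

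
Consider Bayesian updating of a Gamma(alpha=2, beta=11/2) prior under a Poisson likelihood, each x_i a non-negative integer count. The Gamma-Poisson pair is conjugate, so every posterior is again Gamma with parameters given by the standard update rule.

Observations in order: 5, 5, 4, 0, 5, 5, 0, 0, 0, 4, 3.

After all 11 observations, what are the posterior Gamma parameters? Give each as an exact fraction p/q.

obs 1: x=5 → posterior Gamma(7, 13/2)
obs 2: x=5 → posterior Gamma(12, 15/2)
obs 3: x=4 → posterior Gamma(16, 17/2)
obs 4: x=0 → posterior Gamma(16, 19/2)
obs 5: x=5 → posterior Gamma(21, 21/2)
obs 6: x=5 → posterior Gamma(26, 23/2)
obs 7: x=0 → posterior Gamma(26, 25/2)
obs 8: x=0 → posterior Gamma(26, 27/2)
obs 9: x=0 → posterior Gamma(26, 29/2)
obs 10: x=4 → posterior Gamma(30, 31/2)
obs 11: x=3 → posterior Gamma(33, 33/2)

alpha=33, beta=33/2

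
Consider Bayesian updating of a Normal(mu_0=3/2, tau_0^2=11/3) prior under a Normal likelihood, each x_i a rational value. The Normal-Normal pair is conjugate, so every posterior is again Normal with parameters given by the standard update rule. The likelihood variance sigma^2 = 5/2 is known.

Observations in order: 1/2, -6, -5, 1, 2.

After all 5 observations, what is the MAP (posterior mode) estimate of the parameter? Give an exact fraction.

obs 1: x=1/2 → posterior Normal(67/74, 55/37)
obs 2: x=-6 → posterior Normal(-197/118, 55/59)
obs 3: x=-5 → posterior Normal(-139/54, 55/81)
obs 4: x=1 → posterior Normal(-373/206, 55/103)
obs 5: x=2 → posterior Normal(-57/50, 11/25)

-57/50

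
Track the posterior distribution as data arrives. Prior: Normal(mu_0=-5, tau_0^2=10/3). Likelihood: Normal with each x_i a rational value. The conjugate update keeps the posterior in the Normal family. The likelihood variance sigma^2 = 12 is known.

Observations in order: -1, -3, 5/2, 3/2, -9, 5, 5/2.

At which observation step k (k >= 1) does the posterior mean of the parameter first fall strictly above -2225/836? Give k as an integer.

obs 1: x=-1 → posterior Normal(-95/23, 60/23)
obs 2: x=-3 → posterior Normal(-55/14, 15/7)
obs 3: x=5/2 → posterior Normal(-65/22, 20/11)
obs 4: x=3/2 → posterior Normal(-45/19, 30/19)
obs 5: x=-9 → posterior Normal(-135/43, 60/43)
obs 6: x=5 → posterior Normal(-55/24, 5/4)
obs 7: x=5/2 → posterior Normal(-195/106, 60/53)

k = 4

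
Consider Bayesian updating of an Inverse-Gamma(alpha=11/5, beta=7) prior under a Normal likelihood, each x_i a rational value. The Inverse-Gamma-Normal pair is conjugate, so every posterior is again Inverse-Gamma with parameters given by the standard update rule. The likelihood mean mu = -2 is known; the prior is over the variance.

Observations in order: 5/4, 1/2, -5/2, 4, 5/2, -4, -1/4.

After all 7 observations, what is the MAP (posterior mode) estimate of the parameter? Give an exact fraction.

3775/536

obs 1: x=5/4 → posterior Inverse-Gamma(27/10, 393/32)
obs 2: x=1/2 → posterior Inverse-Gamma(16/5, 493/32)
obs 3: x=-5/2 → posterior Inverse-Gamma(37/10, 497/32)
obs 4: x=4 → posterior Inverse-Gamma(21/5, 1073/32)
obs 5: x=5/2 → posterior Inverse-Gamma(47/10, 1397/32)
obs 6: x=-4 → posterior Inverse-Gamma(26/5, 1461/32)
obs 7: x=-1/4 → posterior Inverse-Gamma(57/10, 755/16)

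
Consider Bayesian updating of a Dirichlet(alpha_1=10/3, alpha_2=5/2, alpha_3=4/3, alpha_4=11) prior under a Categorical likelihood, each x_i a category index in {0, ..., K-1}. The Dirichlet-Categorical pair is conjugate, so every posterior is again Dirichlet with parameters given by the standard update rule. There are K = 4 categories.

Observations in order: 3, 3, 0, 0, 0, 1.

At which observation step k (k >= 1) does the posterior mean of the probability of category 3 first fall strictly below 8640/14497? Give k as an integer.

k = 4

obs 1: x=3 → posterior Dirichlet(10/3, 5/2, 4/3, 12)
obs 2: x=3 → posterior Dirichlet(10/3, 5/2, 4/3, 13)
obs 3: x=0 → posterior Dirichlet(13/3, 5/2, 4/3, 13)
obs 4: x=0 → posterior Dirichlet(16/3, 5/2, 4/3, 13)
obs 5: x=0 → posterior Dirichlet(19/3, 5/2, 4/3, 13)
obs 6: x=1 → posterior Dirichlet(19/3, 7/2, 4/3, 13)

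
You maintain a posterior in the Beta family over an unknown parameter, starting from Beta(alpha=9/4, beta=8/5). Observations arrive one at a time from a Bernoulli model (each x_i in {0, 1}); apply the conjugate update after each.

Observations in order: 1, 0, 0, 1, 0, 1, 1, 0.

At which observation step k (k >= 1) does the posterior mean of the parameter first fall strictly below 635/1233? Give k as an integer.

obs 1: x=1 → posterior Beta(13/4, 8/5)
obs 2: x=0 → posterior Beta(13/4, 13/5)
obs 3: x=0 → posterior Beta(13/4, 18/5)
obs 4: x=1 → posterior Beta(17/4, 18/5)
obs 5: x=0 → posterior Beta(17/4, 23/5)
obs 6: x=1 → posterior Beta(21/4, 23/5)
obs 7: x=1 → posterior Beta(25/4, 23/5)
obs 8: x=0 → posterior Beta(25/4, 28/5)

k = 3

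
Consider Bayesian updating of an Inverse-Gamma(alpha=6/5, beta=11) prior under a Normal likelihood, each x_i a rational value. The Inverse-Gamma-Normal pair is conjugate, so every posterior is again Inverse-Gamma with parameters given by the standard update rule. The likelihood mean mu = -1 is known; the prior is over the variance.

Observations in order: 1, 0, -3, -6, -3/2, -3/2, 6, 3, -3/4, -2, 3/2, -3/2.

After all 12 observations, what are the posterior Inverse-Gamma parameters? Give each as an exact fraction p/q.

obs 1: x=1 → posterior Inverse-Gamma(17/10, 13)
obs 2: x=0 → posterior Inverse-Gamma(11/5, 27/2)
obs 3: x=-3 → posterior Inverse-Gamma(27/10, 31/2)
obs 4: x=-6 → posterior Inverse-Gamma(16/5, 28)
obs 5: x=-3/2 → posterior Inverse-Gamma(37/10, 225/8)
obs 6: x=-3/2 → posterior Inverse-Gamma(21/5, 113/4)
obs 7: x=6 → posterior Inverse-Gamma(47/10, 211/4)
obs 8: x=3 → posterior Inverse-Gamma(26/5, 243/4)
obs 9: x=-3/4 → posterior Inverse-Gamma(57/10, 1945/32)
obs 10: x=-2 → posterior Inverse-Gamma(31/5, 1961/32)
obs 11: x=3/2 → posterior Inverse-Gamma(67/10, 2061/32)
obs 12: x=-3/2 → posterior Inverse-Gamma(36/5, 2065/32)

alpha=36/5, beta=2065/32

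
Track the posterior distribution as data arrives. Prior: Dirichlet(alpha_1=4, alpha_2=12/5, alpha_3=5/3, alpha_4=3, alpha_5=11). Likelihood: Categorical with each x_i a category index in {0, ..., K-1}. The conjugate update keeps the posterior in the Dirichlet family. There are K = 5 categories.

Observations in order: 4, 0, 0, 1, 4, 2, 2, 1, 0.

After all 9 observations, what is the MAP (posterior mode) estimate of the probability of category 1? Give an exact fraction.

obs 1: x=4 → posterior Dirichlet(4, 12/5, 5/3, 3, 12)
obs 2: x=0 → posterior Dirichlet(5, 12/5, 5/3, 3, 12)
obs 3: x=0 → posterior Dirichlet(6, 12/5, 5/3, 3, 12)
obs 4: x=1 → posterior Dirichlet(6, 17/5, 5/3, 3, 12)
obs 5: x=4 → posterior Dirichlet(6, 17/5, 5/3, 3, 13)
obs 6: x=2 → posterior Dirichlet(6, 17/5, 8/3, 3, 13)
obs 7: x=2 → posterior Dirichlet(6, 17/5, 11/3, 3, 13)
obs 8: x=1 → posterior Dirichlet(6, 22/5, 11/3, 3, 13)
obs 9: x=0 → posterior Dirichlet(7, 22/5, 11/3, 3, 13)

3/23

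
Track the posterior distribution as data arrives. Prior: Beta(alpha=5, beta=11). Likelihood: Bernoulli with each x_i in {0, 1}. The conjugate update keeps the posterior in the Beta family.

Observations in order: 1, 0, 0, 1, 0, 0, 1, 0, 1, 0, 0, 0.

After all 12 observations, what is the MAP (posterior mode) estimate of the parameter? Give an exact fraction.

4/13

obs 1: x=1 → posterior Beta(6, 11)
obs 2: x=0 → posterior Beta(6, 12)
obs 3: x=0 → posterior Beta(6, 13)
obs 4: x=1 → posterior Beta(7, 13)
obs 5: x=0 → posterior Beta(7, 14)
obs 6: x=0 → posterior Beta(7, 15)
obs 7: x=1 → posterior Beta(8, 15)
obs 8: x=0 → posterior Beta(8, 16)
obs 9: x=1 → posterior Beta(9, 16)
obs 10: x=0 → posterior Beta(9, 17)
obs 11: x=0 → posterior Beta(9, 18)
obs 12: x=0 → posterior Beta(9, 19)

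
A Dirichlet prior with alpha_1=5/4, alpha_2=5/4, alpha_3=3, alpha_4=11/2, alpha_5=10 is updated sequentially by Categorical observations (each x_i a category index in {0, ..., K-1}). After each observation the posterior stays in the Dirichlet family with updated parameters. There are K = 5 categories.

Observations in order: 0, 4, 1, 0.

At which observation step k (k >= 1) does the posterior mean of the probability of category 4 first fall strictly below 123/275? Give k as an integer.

k = 4

obs 1: x=0 → posterior Dirichlet(9/4, 5/4, 3, 11/2, 10)
obs 2: x=4 → posterior Dirichlet(9/4, 5/4, 3, 11/2, 11)
obs 3: x=1 → posterior Dirichlet(9/4, 9/4, 3, 11/2, 11)
obs 4: x=0 → posterior Dirichlet(13/4, 9/4, 3, 11/2, 11)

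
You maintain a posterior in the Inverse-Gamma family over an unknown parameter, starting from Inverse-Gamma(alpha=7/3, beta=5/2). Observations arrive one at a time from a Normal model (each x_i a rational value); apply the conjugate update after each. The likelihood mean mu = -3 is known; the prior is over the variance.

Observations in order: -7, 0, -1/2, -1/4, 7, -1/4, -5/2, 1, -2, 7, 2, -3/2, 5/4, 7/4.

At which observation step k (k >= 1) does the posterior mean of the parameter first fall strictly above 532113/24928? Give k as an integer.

obs 1: x=-7 → posterior Inverse-Gamma(17/6, 21/2)
obs 2: x=0 → posterior Inverse-Gamma(10/3, 15)
obs 3: x=-1/2 → posterior Inverse-Gamma(23/6, 145/8)
obs 4: x=-1/4 → posterior Inverse-Gamma(13/3, 701/32)
obs 5: x=7 → posterior Inverse-Gamma(29/6, 2301/32)
obs 6: x=-1/4 → posterior Inverse-Gamma(16/3, 1211/16)
obs 7: x=-5/2 → posterior Inverse-Gamma(35/6, 1213/16)
obs 8: x=1 → posterior Inverse-Gamma(19/3, 1341/16)
obs 9: x=-2 → posterior Inverse-Gamma(41/6, 1349/16)
obs 10: x=7 → posterior Inverse-Gamma(22/3, 2149/16)
obs 11: x=2 → posterior Inverse-Gamma(47/6, 2349/16)
obs 12: x=-3/2 → posterior Inverse-Gamma(25/3, 2367/16)
obs 13: x=5/4 → posterior Inverse-Gamma(53/6, 5023/32)
obs 14: x=7/4 → posterior Inverse-Gamma(28/3, 673/4)

k = 11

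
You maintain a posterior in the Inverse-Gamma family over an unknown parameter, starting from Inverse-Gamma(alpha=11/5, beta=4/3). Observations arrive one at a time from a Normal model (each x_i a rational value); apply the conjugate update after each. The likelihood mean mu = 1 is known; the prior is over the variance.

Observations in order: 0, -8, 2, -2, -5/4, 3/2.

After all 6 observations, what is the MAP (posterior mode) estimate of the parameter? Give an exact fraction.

23995/2976

obs 1: x=0 → posterior Inverse-Gamma(27/10, 11/6)
obs 2: x=-8 → posterior Inverse-Gamma(16/5, 127/3)
obs 3: x=2 → posterior Inverse-Gamma(37/10, 257/6)
obs 4: x=-2 → posterior Inverse-Gamma(21/5, 142/3)
obs 5: x=-5/4 → posterior Inverse-Gamma(47/10, 4787/96)
obs 6: x=3/2 → posterior Inverse-Gamma(26/5, 4799/96)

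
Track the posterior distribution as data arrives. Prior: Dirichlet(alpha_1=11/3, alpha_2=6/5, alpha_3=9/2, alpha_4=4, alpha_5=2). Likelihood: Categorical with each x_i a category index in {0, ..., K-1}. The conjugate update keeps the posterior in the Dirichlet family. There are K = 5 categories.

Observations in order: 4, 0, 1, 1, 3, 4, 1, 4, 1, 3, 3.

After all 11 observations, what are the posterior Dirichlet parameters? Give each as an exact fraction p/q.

alpha_1=14/3, alpha_2=26/5, alpha_3=9/2, alpha_4=7, alpha_5=5

obs 1: x=4 → posterior Dirichlet(11/3, 6/5, 9/2, 4, 3)
obs 2: x=0 → posterior Dirichlet(14/3, 6/5, 9/2, 4, 3)
obs 3: x=1 → posterior Dirichlet(14/3, 11/5, 9/2, 4, 3)
obs 4: x=1 → posterior Dirichlet(14/3, 16/5, 9/2, 4, 3)
obs 5: x=3 → posterior Dirichlet(14/3, 16/5, 9/2, 5, 3)
obs 6: x=4 → posterior Dirichlet(14/3, 16/5, 9/2, 5, 4)
obs 7: x=1 → posterior Dirichlet(14/3, 21/5, 9/2, 5, 4)
obs 8: x=4 → posterior Dirichlet(14/3, 21/5, 9/2, 5, 5)
obs 9: x=1 → posterior Dirichlet(14/3, 26/5, 9/2, 5, 5)
obs 10: x=3 → posterior Dirichlet(14/3, 26/5, 9/2, 6, 5)
obs 11: x=3 → posterior Dirichlet(14/3, 26/5, 9/2, 7, 5)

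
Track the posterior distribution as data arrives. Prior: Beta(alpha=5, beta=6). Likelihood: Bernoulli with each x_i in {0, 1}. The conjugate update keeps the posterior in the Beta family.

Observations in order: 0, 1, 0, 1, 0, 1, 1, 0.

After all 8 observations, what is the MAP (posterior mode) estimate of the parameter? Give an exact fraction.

8/17

obs 1: x=0 → posterior Beta(5, 7)
obs 2: x=1 → posterior Beta(6, 7)
obs 3: x=0 → posterior Beta(6, 8)
obs 4: x=1 → posterior Beta(7, 8)
obs 5: x=0 → posterior Beta(7, 9)
obs 6: x=1 → posterior Beta(8, 9)
obs 7: x=1 → posterior Beta(9, 9)
obs 8: x=0 → posterior Beta(9, 10)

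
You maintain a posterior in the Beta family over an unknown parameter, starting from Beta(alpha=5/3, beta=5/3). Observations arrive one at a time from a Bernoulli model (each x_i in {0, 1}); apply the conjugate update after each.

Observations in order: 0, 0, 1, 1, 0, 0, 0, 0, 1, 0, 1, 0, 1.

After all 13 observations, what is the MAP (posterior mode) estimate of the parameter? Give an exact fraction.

17/43

obs 1: x=0 → posterior Beta(5/3, 8/3)
obs 2: x=0 → posterior Beta(5/3, 11/3)
obs 3: x=1 → posterior Beta(8/3, 11/3)
obs 4: x=1 → posterior Beta(11/3, 11/3)
obs 5: x=0 → posterior Beta(11/3, 14/3)
obs 6: x=0 → posterior Beta(11/3, 17/3)
obs 7: x=0 → posterior Beta(11/3, 20/3)
obs 8: x=0 → posterior Beta(11/3, 23/3)
obs 9: x=1 → posterior Beta(14/3, 23/3)
obs 10: x=0 → posterior Beta(14/3, 26/3)
obs 11: x=1 → posterior Beta(17/3, 26/3)
obs 12: x=0 → posterior Beta(17/3, 29/3)
obs 13: x=1 → posterior Beta(20/3, 29/3)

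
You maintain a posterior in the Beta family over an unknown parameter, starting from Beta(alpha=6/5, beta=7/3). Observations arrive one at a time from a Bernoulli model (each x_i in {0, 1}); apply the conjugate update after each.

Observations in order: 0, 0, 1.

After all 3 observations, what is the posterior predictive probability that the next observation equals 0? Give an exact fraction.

obs 1: x=0 → posterior Beta(6/5, 10/3)
obs 2: x=0 → posterior Beta(6/5, 13/3)
obs 3: x=1 → posterior Beta(11/5, 13/3)

65/98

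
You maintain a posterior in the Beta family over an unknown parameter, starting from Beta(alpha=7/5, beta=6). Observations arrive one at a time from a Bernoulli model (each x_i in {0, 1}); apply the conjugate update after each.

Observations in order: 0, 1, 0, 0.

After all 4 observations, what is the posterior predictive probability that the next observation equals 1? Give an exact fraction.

obs 1: x=0 → posterior Beta(7/5, 7)
obs 2: x=1 → posterior Beta(12/5, 7)
obs 3: x=0 → posterior Beta(12/5, 8)
obs 4: x=0 → posterior Beta(12/5, 9)

4/19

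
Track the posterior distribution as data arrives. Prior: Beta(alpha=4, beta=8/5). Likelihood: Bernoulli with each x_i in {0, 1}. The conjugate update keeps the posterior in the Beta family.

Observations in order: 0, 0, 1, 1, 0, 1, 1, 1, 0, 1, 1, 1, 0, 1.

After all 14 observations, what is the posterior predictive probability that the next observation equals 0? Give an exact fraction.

33/98

obs 1: x=0 → posterior Beta(4, 13/5)
obs 2: x=0 → posterior Beta(4, 18/5)
obs 3: x=1 → posterior Beta(5, 18/5)
obs 4: x=1 → posterior Beta(6, 18/5)
obs 5: x=0 → posterior Beta(6, 23/5)
obs 6: x=1 → posterior Beta(7, 23/5)
obs 7: x=1 → posterior Beta(8, 23/5)
obs 8: x=1 → posterior Beta(9, 23/5)
obs 9: x=0 → posterior Beta(9, 28/5)
obs 10: x=1 → posterior Beta(10, 28/5)
obs 11: x=1 → posterior Beta(11, 28/5)
obs 12: x=1 → posterior Beta(12, 28/5)
obs 13: x=0 → posterior Beta(12, 33/5)
obs 14: x=1 → posterior Beta(13, 33/5)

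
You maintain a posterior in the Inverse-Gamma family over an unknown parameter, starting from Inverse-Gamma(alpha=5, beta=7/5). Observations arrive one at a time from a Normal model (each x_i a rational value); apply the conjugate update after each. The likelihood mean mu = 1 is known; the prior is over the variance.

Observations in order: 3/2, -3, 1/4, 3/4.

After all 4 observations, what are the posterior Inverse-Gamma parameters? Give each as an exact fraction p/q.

alpha=7, beta=787/80

obs 1: x=3/2 → posterior Inverse-Gamma(11/2, 61/40)
obs 2: x=-3 → posterior Inverse-Gamma(6, 381/40)
obs 3: x=1/4 → posterior Inverse-Gamma(13/2, 1569/160)
obs 4: x=3/4 → posterior Inverse-Gamma(7, 787/80)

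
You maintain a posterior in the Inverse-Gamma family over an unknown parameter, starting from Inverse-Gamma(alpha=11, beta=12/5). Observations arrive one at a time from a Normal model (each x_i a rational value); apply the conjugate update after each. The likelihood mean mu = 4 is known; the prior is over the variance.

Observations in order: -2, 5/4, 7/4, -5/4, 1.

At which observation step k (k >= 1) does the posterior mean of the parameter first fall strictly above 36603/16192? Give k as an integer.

obs 1: x=-2 → posterior Inverse-Gamma(23/2, 102/5)
obs 2: x=5/4 → posterior Inverse-Gamma(12, 3869/160)
obs 3: x=7/4 → posterior Inverse-Gamma(25/2, 2137/80)
obs 4: x=-5/4 → posterior Inverse-Gamma(13, 6479/160)
obs 5: x=1 → posterior Inverse-Gamma(27/2, 7199/160)

k = 3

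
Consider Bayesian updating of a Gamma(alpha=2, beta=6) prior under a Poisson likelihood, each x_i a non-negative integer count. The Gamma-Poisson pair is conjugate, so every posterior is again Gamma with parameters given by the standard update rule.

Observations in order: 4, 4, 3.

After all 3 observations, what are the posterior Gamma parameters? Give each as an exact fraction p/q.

alpha=13, beta=9

obs 1: x=4 → posterior Gamma(6, 7)
obs 2: x=4 → posterior Gamma(10, 8)
obs 3: x=3 → posterior Gamma(13, 9)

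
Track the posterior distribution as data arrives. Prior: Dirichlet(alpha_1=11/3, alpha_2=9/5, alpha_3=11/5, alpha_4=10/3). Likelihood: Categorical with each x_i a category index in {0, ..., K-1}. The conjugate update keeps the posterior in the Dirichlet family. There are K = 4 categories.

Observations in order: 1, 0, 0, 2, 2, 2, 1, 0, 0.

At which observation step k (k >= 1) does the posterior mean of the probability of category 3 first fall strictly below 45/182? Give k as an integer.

k = 3

obs 1: x=1 → posterior Dirichlet(11/3, 14/5, 11/5, 10/3)
obs 2: x=0 → posterior Dirichlet(14/3, 14/5, 11/5, 10/3)
obs 3: x=0 → posterior Dirichlet(17/3, 14/5, 11/5, 10/3)
obs 4: x=2 → posterior Dirichlet(17/3, 14/5, 16/5, 10/3)
obs 5: x=2 → posterior Dirichlet(17/3, 14/5, 21/5, 10/3)
obs 6: x=2 → posterior Dirichlet(17/3, 14/5, 26/5, 10/3)
obs 7: x=1 → posterior Dirichlet(17/3, 19/5, 26/5, 10/3)
obs 8: x=0 → posterior Dirichlet(20/3, 19/5, 26/5, 10/3)
obs 9: x=0 → posterior Dirichlet(23/3, 19/5, 26/5, 10/3)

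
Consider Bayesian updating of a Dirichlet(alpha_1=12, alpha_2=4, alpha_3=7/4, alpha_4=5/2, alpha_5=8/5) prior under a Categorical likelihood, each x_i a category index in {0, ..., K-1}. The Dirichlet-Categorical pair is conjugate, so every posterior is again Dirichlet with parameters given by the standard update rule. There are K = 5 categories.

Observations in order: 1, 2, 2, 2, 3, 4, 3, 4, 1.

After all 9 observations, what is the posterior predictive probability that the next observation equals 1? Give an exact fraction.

obs 1: x=1 → posterior Dirichlet(12, 5, 7/4, 5/2, 8/5)
obs 2: x=2 → posterior Dirichlet(12, 5, 11/4, 5/2, 8/5)
obs 3: x=2 → posterior Dirichlet(12, 5, 15/4, 5/2, 8/5)
obs 4: x=2 → posterior Dirichlet(12, 5, 19/4, 5/2, 8/5)
obs 5: x=3 → posterior Dirichlet(12, 5, 19/4, 7/2, 8/5)
obs 6: x=4 → posterior Dirichlet(12, 5, 19/4, 7/2, 13/5)
obs 7: x=3 → posterior Dirichlet(12, 5, 19/4, 9/2, 13/5)
obs 8: x=4 → posterior Dirichlet(12, 5, 19/4, 9/2, 18/5)
obs 9: x=1 → posterior Dirichlet(12, 6, 19/4, 9/2, 18/5)

120/617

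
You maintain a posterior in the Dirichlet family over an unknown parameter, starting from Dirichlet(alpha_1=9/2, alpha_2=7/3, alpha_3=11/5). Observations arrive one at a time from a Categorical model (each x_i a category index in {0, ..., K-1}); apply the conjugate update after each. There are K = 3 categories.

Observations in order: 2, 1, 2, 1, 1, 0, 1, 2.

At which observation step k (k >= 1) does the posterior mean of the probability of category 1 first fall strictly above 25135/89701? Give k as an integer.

obs 1: x=2 → posterior Dirichlet(9/2, 7/3, 16/5)
obs 2: x=1 → posterior Dirichlet(9/2, 10/3, 16/5)
obs 3: x=2 → posterior Dirichlet(9/2, 10/3, 21/5)
obs 4: x=1 → posterior Dirichlet(9/2, 13/3, 21/5)
obs 5: x=1 → posterior Dirichlet(9/2, 16/3, 21/5)
obs 6: x=0 → posterior Dirichlet(11/2, 16/3, 21/5)
obs 7: x=1 → posterior Dirichlet(11/2, 19/3, 21/5)
obs 8: x=2 → posterior Dirichlet(11/2, 19/3, 26/5)

k = 2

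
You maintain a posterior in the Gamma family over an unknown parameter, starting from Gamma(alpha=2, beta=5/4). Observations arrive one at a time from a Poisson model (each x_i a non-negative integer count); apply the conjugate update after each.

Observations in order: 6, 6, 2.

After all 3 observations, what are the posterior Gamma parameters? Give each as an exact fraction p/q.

obs 1: x=6 → posterior Gamma(8, 9/4)
obs 2: x=6 → posterior Gamma(14, 13/4)
obs 3: x=2 → posterior Gamma(16, 17/4)

alpha=16, beta=17/4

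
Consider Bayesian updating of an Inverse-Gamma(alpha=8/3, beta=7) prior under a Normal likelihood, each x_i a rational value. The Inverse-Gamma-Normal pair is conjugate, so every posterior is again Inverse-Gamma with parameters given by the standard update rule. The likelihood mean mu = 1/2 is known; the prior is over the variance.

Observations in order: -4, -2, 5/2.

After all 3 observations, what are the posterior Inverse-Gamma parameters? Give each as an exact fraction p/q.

alpha=25/6, beta=89/4

obs 1: x=-4 → posterior Inverse-Gamma(19/6, 137/8)
obs 2: x=-2 → posterior Inverse-Gamma(11/3, 81/4)
obs 3: x=5/2 → posterior Inverse-Gamma(25/6, 89/4)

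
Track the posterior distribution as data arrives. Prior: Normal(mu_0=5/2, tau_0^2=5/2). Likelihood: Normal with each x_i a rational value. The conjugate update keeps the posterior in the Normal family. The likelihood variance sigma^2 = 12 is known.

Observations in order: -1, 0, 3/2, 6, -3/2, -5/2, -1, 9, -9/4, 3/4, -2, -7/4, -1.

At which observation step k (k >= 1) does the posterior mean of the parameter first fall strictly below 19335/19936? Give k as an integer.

k = 13

obs 1: x=-1 → posterior Normal(55/29, 60/29)
obs 2: x=0 → posterior Normal(55/34, 30/17)
obs 3: x=3/2 → posterior Normal(125/78, 20/13)
obs 4: x=6 → posterior Normal(185/88, 15/11)
obs 5: x=-3/2 → posterior Normal(85/49, 60/49)
obs 6: x=-5/2 → posterior Normal(145/108, 10/9)
obs 7: x=-1 → posterior Normal(135/118, 60/59)
obs 8: x=9 → posterior Normal(225/128, 15/16)
obs 9: x=-9/4 → posterior Normal(135/92, 20/23)
obs 10: x=3/4 → posterior Normal(105/74, 30/37)
obs 11: x=-2 → posterior Normal(95/79, 60/79)
obs 12: x=-7/4 → posterior Normal(115/112, 5/7)
obs 13: x=-1 → posterior Normal(325/356, 60/89)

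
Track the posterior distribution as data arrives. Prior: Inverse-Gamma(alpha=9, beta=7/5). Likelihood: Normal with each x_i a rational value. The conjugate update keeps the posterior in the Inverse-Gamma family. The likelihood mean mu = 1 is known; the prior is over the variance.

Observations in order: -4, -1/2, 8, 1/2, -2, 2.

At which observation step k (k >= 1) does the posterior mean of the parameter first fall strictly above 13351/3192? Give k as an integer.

obs 1: x=-4 → posterior Inverse-Gamma(19/2, 139/10)
obs 2: x=-1/2 → posterior Inverse-Gamma(10, 601/40)
obs 3: x=8 → posterior Inverse-Gamma(21/2, 1581/40)
obs 4: x=1/2 → posterior Inverse-Gamma(11, 793/20)
obs 5: x=-2 → posterior Inverse-Gamma(23/2, 883/20)
obs 6: x=2 → posterior Inverse-Gamma(12, 893/20)

k = 5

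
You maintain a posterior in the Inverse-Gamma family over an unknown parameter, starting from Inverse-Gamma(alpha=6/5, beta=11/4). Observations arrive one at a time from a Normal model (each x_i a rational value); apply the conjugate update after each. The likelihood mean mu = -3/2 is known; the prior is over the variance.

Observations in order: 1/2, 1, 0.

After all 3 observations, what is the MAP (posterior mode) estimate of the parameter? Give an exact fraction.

obs 1: x=1/2 → posterior Inverse-Gamma(17/10, 19/4)
obs 2: x=1 → posterior Inverse-Gamma(11/5, 63/8)
obs 3: x=0 → posterior Inverse-Gamma(27/10, 9)

90/37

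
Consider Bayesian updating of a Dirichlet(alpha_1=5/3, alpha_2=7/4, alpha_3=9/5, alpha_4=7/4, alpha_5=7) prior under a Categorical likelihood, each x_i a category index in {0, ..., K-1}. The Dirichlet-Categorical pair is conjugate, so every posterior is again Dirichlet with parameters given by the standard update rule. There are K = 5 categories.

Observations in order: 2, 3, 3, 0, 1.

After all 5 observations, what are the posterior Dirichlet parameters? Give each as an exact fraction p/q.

alpha_1=8/3, alpha_2=11/4, alpha_3=14/5, alpha_4=15/4, alpha_5=7

obs 1: x=2 → posterior Dirichlet(5/3, 7/4, 14/5, 7/4, 7)
obs 2: x=3 → posterior Dirichlet(5/3, 7/4, 14/5, 11/4, 7)
obs 3: x=3 → posterior Dirichlet(5/3, 7/4, 14/5, 15/4, 7)
obs 4: x=0 → posterior Dirichlet(8/3, 7/4, 14/5, 15/4, 7)
obs 5: x=1 → posterior Dirichlet(8/3, 11/4, 14/5, 15/4, 7)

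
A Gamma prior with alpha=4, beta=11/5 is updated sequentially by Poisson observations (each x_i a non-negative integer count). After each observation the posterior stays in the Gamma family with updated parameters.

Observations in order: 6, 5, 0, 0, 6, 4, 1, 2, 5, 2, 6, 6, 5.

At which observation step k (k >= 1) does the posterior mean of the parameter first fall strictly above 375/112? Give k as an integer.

obs 1: x=6 → posterior Gamma(10, 16/5)
obs 2: x=5 → posterior Gamma(15, 21/5)
obs 3: x=0 → posterior Gamma(15, 26/5)
obs 4: x=0 → posterior Gamma(15, 31/5)
obs 5: x=6 → posterior Gamma(21, 36/5)
obs 6: x=4 → posterior Gamma(25, 41/5)
obs 7: x=1 → posterior Gamma(26, 46/5)
obs 8: x=2 → posterior Gamma(28, 51/5)
obs 9: x=5 → posterior Gamma(33, 56/5)
obs 10: x=2 → posterior Gamma(35, 61/5)
obs 11: x=6 → posterior Gamma(41, 66/5)
obs 12: x=6 → posterior Gamma(47, 71/5)
obs 13: x=5 → posterior Gamma(52, 76/5)

k = 2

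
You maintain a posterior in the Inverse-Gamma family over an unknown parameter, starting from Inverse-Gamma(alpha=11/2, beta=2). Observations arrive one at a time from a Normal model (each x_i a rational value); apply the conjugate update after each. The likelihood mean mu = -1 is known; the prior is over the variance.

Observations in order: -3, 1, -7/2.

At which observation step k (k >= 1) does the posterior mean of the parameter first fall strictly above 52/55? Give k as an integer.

k = 2

obs 1: x=-3 → posterior Inverse-Gamma(6, 4)
obs 2: x=1 → posterior Inverse-Gamma(13/2, 6)
obs 3: x=-7/2 → posterior Inverse-Gamma(7, 73/8)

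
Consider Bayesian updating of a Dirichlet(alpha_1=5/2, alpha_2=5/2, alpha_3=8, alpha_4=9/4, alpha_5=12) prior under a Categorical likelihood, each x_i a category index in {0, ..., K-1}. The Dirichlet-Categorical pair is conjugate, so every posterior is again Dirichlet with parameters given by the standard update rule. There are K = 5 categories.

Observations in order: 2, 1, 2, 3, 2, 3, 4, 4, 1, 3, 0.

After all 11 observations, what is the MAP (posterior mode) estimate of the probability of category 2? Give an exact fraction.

40/133

obs 1: x=2 → posterior Dirichlet(5/2, 5/2, 9, 9/4, 12)
obs 2: x=1 → posterior Dirichlet(5/2, 7/2, 9, 9/4, 12)
obs 3: x=2 → posterior Dirichlet(5/2, 7/2, 10, 9/4, 12)
obs 4: x=3 → posterior Dirichlet(5/2, 7/2, 10, 13/4, 12)
obs 5: x=2 → posterior Dirichlet(5/2, 7/2, 11, 13/4, 12)
obs 6: x=3 → posterior Dirichlet(5/2, 7/2, 11, 17/4, 12)
obs 7: x=4 → posterior Dirichlet(5/2, 7/2, 11, 17/4, 13)
obs 8: x=4 → posterior Dirichlet(5/2, 7/2, 11, 17/4, 14)
obs 9: x=1 → posterior Dirichlet(5/2, 9/2, 11, 17/4, 14)
obs 10: x=3 → posterior Dirichlet(5/2, 9/2, 11, 21/4, 14)
obs 11: x=0 → posterior Dirichlet(7/2, 9/2, 11, 21/4, 14)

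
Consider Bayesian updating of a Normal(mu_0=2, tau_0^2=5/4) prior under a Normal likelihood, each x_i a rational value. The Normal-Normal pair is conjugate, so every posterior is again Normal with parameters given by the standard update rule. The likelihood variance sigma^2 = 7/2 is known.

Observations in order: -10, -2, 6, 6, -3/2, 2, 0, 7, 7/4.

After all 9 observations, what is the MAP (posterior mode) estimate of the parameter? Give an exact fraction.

obs 1: x=-10 → posterior Normal(-22/19, 35/38)
obs 2: x=-2 → posterior Normal(-4/3, 35/48)
obs 3: x=6 → posterior Normal(-2/29, 35/58)
obs 4: x=6 → posterior Normal(14/17, 35/68)
obs 5: x=-3/2 → posterior Normal(41/78, 35/78)
obs 6: x=2 → posterior Normal(61/88, 35/88)
obs 7: x=0 → posterior Normal(61/98, 5/14)
obs 8: x=7 → posterior Normal(131/108, 35/108)
obs 9: x=7/4 → posterior Normal(297/236, 35/118)

297/236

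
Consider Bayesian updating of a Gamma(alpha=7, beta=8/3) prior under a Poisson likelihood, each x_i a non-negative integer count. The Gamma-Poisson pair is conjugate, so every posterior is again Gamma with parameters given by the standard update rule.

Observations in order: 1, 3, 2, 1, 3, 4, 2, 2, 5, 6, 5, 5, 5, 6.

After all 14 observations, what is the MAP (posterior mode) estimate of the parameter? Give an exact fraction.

84/25

obs 1: x=1 → posterior Gamma(8, 11/3)
obs 2: x=3 → posterior Gamma(11, 14/3)
obs 3: x=2 → posterior Gamma(13, 17/3)
obs 4: x=1 → posterior Gamma(14, 20/3)
obs 5: x=3 → posterior Gamma(17, 23/3)
obs 6: x=4 → posterior Gamma(21, 26/3)
obs 7: x=2 → posterior Gamma(23, 29/3)
obs 8: x=2 → posterior Gamma(25, 32/3)
obs 9: x=5 → posterior Gamma(30, 35/3)
obs 10: x=6 → posterior Gamma(36, 38/3)
obs 11: x=5 → posterior Gamma(41, 41/3)
obs 12: x=5 → posterior Gamma(46, 44/3)
obs 13: x=5 → posterior Gamma(51, 47/3)
obs 14: x=6 → posterior Gamma(57, 50/3)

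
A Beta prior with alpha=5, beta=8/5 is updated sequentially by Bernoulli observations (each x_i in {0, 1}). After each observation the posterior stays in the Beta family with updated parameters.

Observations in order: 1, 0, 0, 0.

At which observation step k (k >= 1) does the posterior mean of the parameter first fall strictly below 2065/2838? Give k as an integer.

obs 1: x=1 → posterior Beta(6, 8/5)
obs 2: x=0 → posterior Beta(6, 13/5)
obs 3: x=0 → posterior Beta(6, 18/5)
obs 4: x=0 → posterior Beta(6, 23/5)

k = 2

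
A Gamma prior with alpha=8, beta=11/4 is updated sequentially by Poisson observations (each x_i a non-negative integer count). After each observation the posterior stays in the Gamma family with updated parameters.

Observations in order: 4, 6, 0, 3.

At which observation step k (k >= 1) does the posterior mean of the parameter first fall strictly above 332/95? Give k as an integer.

k = 2

obs 1: x=4 → posterior Gamma(12, 15/4)
obs 2: x=6 → posterior Gamma(18, 19/4)
obs 3: x=0 → posterior Gamma(18, 23/4)
obs 4: x=3 → posterior Gamma(21, 27/4)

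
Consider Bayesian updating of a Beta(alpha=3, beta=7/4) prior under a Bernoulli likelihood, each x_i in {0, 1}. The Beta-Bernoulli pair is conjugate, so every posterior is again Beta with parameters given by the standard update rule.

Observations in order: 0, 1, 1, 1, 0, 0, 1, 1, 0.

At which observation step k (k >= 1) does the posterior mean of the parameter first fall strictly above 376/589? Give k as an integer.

k = 3

obs 1: x=0 → posterior Beta(3, 11/4)
obs 2: x=1 → posterior Beta(4, 11/4)
obs 3: x=1 → posterior Beta(5, 11/4)
obs 4: x=1 → posterior Beta(6, 11/4)
obs 5: x=0 → posterior Beta(6, 15/4)
obs 6: x=0 → posterior Beta(6, 19/4)
obs 7: x=1 → posterior Beta(7, 19/4)
obs 8: x=1 → posterior Beta(8, 19/4)
obs 9: x=0 → posterior Beta(8, 23/4)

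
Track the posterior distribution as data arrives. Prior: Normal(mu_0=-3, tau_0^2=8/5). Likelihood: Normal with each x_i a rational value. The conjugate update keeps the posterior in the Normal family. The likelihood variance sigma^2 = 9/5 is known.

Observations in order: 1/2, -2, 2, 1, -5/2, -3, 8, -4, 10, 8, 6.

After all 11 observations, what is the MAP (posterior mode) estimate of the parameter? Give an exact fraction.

165/97

obs 1: x=1/2 → posterior Normal(-23/17, 72/85)
obs 2: x=-2 → posterior Normal(-39/25, 72/125)
obs 3: x=2 → posterior Normal(-23/33, 24/55)
obs 4: x=1 → posterior Normal(-15/41, 72/205)
obs 5: x=-5/2 → posterior Normal(-5/7, 72/245)
obs 6: x=-3 → posterior Normal(-59/57, 24/95)
obs 7: x=8 → posterior Normal(1/13, 72/325)
obs 8: x=-4 → posterior Normal(-27/73, 72/365)
obs 9: x=10 → posterior Normal(53/81, 8/45)
obs 10: x=8 → posterior Normal(117/89, 72/445)
obs 11: x=6 → posterior Normal(165/97, 72/485)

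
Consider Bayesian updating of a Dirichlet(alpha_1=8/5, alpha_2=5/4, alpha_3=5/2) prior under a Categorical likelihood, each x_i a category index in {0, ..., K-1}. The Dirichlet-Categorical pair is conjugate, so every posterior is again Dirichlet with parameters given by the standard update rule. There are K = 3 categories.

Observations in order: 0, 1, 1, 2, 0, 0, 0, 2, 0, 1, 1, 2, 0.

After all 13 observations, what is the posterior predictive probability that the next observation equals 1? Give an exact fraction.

105/367

obs 1: x=0 → posterior Dirichlet(13/5, 5/4, 5/2)
obs 2: x=1 → posterior Dirichlet(13/5, 9/4, 5/2)
obs 3: x=1 → posterior Dirichlet(13/5, 13/4, 5/2)
obs 4: x=2 → posterior Dirichlet(13/5, 13/4, 7/2)
obs 5: x=0 → posterior Dirichlet(18/5, 13/4, 7/2)
obs 6: x=0 → posterior Dirichlet(23/5, 13/4, 7/2)
obs 7: x=0 → posterior Dirichlet(28/5, 13/4, 7/2)
obs 8: x=2 → posterior Dirichlet(28/5, 13/4, 9/2)
obs 9: x=0 → posterior Dirichlet(33/5, 13/4, 9/2)
obs 10: x=1 → posterior Dirichlet(33/5, 17/4, 9/2)
obs 11: x=1 → posterior Dirichlet(33/5, 21/4, 9/2)
obs 12: x=2 → posterior Dirichlet(33/5, 21/4, 11/2)
obs 13: x=0 → posterior Dirichlet(38/5, 21/4, 11/2)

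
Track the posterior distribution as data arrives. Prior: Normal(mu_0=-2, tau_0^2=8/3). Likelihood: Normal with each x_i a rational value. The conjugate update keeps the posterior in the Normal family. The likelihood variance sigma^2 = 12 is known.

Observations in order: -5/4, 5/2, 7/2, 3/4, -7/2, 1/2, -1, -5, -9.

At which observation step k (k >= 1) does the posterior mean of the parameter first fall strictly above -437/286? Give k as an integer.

obs 1: x=-5/4 → posterior Normal(-41/22, 24/11)
obs 2: x=5/2 → posterior Normal(-31/26, 24/13)
obs 3: x=7/2 → posterior Normal(-17/30, 8/5)
obs 4: x=3/4 → posterior Normal(-7/17, 24/17)
obs 5: x=-7/2 → posterior Normal(-14/19, 24/19)
obs 6: x=1/2 → posterior Normal(-13/21, 8/7)
obs 7: x=-1 → posterior Normal(-15/23, 24/23)
obs 8: x=-5 → posterior Normal(-1, 24/25)
obs 9: x=-9 → posterior Normal(-43/27, 8/9)

k = 2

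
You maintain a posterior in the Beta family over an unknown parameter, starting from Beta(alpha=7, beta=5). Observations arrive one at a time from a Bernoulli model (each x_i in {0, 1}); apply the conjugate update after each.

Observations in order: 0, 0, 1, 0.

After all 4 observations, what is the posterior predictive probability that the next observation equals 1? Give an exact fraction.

1/2

obs 1: x=0 → posterior Beta(7, 6)
obs 2: x=0 → posterior Beta(7, 7)
obs 3: x=1 → posterior Beta(8, 7)
obs 4: x=0 → posterior Beta(8, 8)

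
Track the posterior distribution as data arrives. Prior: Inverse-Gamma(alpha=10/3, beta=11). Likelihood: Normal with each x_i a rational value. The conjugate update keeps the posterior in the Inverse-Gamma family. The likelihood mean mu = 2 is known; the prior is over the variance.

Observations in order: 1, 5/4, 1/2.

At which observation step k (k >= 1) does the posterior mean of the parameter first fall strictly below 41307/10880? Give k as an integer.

obs 1: x=1 → posterior Inverse-Gamma(23/6, 23/2)
obs 2: x=5/4 → posterior Inverse-Gamma(13/3, 377/32)
obs 3: x=1/2 → posterior Inverse-Gamma(29/6, 413/32)

k = 2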